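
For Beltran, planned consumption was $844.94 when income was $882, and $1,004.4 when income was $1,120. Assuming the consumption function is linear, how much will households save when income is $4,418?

MPC = (1004.4 − 844.94)/(1120 − 882) = 159.46/238 = 0.67
a = 844.94 − 0.67(882) = 844.94 − 590.94 = 254
C = 254 + 0.67(4418) = 3214.06
S = 4418 − 3214.06 = 1203.94

S = 1203.94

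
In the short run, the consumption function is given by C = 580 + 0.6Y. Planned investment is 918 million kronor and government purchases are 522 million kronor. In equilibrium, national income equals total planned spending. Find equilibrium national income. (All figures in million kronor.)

Y = C + I + G = 580 + 0.6Y + 918 + 522
Y − 0.6Y = 2020
0.4Y = 2020, so Y = 2020/0.4 = 5050

Y = 5050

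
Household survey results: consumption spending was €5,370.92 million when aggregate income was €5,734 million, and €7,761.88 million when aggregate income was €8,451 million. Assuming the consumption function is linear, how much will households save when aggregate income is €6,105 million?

S = 407.6

MPC = (7761.88 − 5370.92)/(8451 − 5734) = 2390.96/2717 = 0.88
a = 5370.92 − 0.88(5734) = 5370.92 − 5045.92 = 325
C = 325 + 0.88(6105) = 5697.4
S = 6105 − 5697.4 = 407.6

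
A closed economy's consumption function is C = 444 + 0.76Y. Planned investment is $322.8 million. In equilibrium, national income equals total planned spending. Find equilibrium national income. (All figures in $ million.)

Y = C + I = 444 + 0.76Y + 322.8
Y − 0.76Y = 766.8
0.24Y = 766.8, so Y = 766.8/0.24 = 3195

Y = 3195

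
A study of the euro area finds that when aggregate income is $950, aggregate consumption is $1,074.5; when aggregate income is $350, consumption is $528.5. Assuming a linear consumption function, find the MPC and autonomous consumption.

MPC = 0.91; a = 210

MPC = ΔC/ΔY = (1074.5 − 528.5)/(950 − 350) = 546/600 = 0.91
a = C − MPC·Y = 528.5 − 0.91(350) = 528.5 − 318.5 = 210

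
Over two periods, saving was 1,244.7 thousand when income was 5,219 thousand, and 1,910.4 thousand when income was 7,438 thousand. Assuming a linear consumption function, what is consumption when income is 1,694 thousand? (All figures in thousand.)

MPS = ΔS/ΔY = (1910.4 − 1244.7)/(7438 − 5219) = 665.7/2219 = 0.3
MPC = 1 − MPS = 0.7
Autonomous saving = 1244.7 − 0.3(5219) = -321, so a = 321
C = 321 + 0.7(1694) = 321 + 1185.8 = 1506.8

C = 1506.8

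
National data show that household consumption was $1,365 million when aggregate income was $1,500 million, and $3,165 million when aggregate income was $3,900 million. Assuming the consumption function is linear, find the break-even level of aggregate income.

MPC = (3165 − 1365)/(3900 − 1500) = 1800/2400 = 0.75
a = 1365 − 0.75(1500) = 1365 − 1125 = 240
Break-even: Y = a/(1−MPC) = 240/0.25 = 960

Y = 960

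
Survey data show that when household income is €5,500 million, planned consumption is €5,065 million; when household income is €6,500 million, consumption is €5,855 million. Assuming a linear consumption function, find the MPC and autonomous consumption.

MPC = ΔC/ΔY = (5855 − 5065)/(6500 − 5500) = 790/1000 = 0.79
a = C − MPC·Y = 5065 − 0.79(5500) = 5065 − 4345 = 720

MPC = 0.79; a = 720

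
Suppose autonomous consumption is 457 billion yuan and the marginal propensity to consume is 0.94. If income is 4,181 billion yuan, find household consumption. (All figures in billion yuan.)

C = 4387.14

C = 457 + 0.94(4181) = 457 + 3930.14 = 4387.14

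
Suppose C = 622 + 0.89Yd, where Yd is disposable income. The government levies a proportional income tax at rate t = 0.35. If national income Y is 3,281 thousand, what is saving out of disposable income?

Yd = (1 − 0.35)(3281) = 0.65(3281) = 2132.65
C = 622 + 0.89(2132.65) = 622 + 1898.0585 = 2520.0585
S = Yd − C = 2132.65 − 2520.0585 = -387.4085

S = -387.4085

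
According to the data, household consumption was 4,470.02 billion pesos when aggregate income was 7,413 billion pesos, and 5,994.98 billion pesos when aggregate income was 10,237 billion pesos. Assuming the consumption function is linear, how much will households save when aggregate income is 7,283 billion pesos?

S = 2883.18

MPC = (5994.98 − 4470.02)/(10237 − 7413) = 1524.96/2824 = 0.54
a = 4470.02 − 0.54(7413) = 4470.02 − 4003.02 = 467
C = 467 + 0.54(7283) = 4399.82
S = 7283 − 4399.82 = 2883.18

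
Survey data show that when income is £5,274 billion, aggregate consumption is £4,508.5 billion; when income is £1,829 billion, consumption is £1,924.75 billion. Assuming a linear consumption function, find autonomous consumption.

a = 553

MPC = ΔC/ΔY = (4508.5 − 1924.75)/(5274 − 1829) = 2583.75/3445 = 0.75
a = C − MPC·Y = 1924.75 − 0.75(1829) = 1924.75 − 1371.75 = 553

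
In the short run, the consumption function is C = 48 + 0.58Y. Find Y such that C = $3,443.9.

Y = 5855

48 + 0.58Y = 3443.9
0.58Y = 3395.9, so Y = 3395.9/0.58 = 5855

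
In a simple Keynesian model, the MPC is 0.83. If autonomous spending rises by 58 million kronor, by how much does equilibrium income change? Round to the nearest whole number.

The multiplier is 1/(1 − MPC) = 1/0.17.
ΔY = 58/0.17 = 341.18 ≈ 341

ΔY ≈ 341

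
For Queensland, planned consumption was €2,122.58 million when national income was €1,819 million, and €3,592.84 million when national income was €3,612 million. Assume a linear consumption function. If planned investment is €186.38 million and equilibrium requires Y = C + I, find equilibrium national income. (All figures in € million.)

Y = 4541

MPC = (3592.84 − 2122.58)/(3612 − 1819) = 1470.26/1793 = 0.82
a = 2122.58 − 0.82(1819) = 631
Equilibrium: Y = 631 + 0.82Y + 186.38
0.18Y = 817.38, so Y = 817.38/0.18 = 4541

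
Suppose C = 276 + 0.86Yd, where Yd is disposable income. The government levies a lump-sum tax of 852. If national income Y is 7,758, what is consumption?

C = 6215.16

Yd = Y − T = 7758 − 852 = 6906
C = 276 + 0.86(6906) = 276 + 5939.16 = 6215.16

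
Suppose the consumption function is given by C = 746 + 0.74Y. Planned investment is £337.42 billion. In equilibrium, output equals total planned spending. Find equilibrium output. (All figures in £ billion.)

Y = C + I = 746 + 0.74Y + 337.42
Y − 0.74Y = 1083.42
0.26Y = 1083.42, so Y = 1083.42/0.26 = 4167

Y = 4167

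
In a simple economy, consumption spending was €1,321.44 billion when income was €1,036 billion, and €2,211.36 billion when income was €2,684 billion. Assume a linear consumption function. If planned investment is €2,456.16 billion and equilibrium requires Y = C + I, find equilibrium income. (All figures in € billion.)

Y = 6996

MPC = (2211.36 − 1321.44)/(2684 − 1036) = 889.92/1648 = 0.54
a = 1321.44 − 0.54(1036) = 762
Equilibrium: Y = 762 + 0.54Y + 2456.16
0.46Y = 3218.16, so Y = 3218.16/0.46 = 6996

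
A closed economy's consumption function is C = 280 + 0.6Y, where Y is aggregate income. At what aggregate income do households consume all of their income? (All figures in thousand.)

Y = 700

At break-even, C = Y: 280 + 0.6Y = Y
0.4Y = 280, so Y = 280/0.4 = 700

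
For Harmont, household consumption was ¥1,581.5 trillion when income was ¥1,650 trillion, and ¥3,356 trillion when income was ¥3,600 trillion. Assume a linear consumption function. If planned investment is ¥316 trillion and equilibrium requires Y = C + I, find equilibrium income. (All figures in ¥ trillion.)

Y = 4400

MPC = (3356 − 1581.5)/(3600 − 1650) = 1774.5/1950 = 0.91
a = 1581.5 − 0.91(1650) = 80
Equilibrium: Y = 80 + 0.91Y + 316
0.09Y = 396, so Y = 396/0.09 = 4400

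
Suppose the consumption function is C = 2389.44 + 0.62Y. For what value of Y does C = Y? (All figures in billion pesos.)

At break-even, C = Y: 2389.44 + 0.62Y = Y
0.38Y = 2389.44, so Y = 2389.44/0.38 = 6288

Y = 6288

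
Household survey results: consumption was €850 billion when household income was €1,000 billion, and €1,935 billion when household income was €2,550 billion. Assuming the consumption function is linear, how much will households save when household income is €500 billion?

MPC = (1935 − 850)/(2550 − 1000) = 1085/1550 = 0.7
a = 850 − 0.7(1000) = 850 − 700 = 150
C = 150 + 0.7(500) = 500
S = 500 − 500 = 0

S = 0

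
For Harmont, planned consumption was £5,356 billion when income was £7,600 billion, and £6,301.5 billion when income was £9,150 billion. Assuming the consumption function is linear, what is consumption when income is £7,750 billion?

MPC = (6301.5 − 5356)/(9150 − 7600) = 945.5/1550 = 0.61
a = 5356 − 0.61(7600) = 5356 − 4636 = 720
C = 720 + 0.61(7750) = 720 + 4727.5 = 5447.5

C = 5447.5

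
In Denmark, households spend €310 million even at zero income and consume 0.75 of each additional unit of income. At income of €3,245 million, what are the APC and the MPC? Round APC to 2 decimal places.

APC = 0.85; MPC = 0.75

MPC = 0.75 (the slope of the consumption function)
C = 310 + 0.75(3245) = 2743.75, so APC = 2743.75/3245 = 0.85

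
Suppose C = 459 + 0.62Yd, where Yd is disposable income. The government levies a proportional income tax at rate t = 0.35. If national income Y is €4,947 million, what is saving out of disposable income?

Yd = (1 − 0.35)(4947) = 0.65(4947) = 3215.55
C = 459 + 0.62(3215.55) = 459 + 1993.641 = 2452.641
S = Yd − C = 3215.55 − 2452.641 = 762.909

S = 762.909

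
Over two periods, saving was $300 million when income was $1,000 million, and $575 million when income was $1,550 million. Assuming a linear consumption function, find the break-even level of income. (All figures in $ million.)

Y = 400

MPS = ΔS/ΔY = (575 − 300)/(1550 − 1000) = 275/550 = 0.5
MPC = 1 − MPS = 0.5
From S(1000) = 300: −a + 0.5(1000) = 300, so a = 500 − 300 = 200
Break-even (S = 0): Y = a/MPS = 200/0.5 = 400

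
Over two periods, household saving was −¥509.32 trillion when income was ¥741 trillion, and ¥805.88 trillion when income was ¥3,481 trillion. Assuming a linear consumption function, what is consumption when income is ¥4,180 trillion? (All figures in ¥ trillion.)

C = 3038.6

MPS = ΔS/ΔY = (805.88 − (-509.32))/(3481 − 741) = 1315.2/2740 = 0.48
MPC = 1 − MPS = 0.52
Autonomous saving = -509.32 − 0.48(741) = -865, so a = 865
C = 865 + 0.52(4180) = 865 + 2173.6 = 3038.6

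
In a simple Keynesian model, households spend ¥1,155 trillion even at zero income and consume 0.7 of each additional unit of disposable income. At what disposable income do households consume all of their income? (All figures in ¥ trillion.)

At break-even, C = Y: 1155 + 0.7Y = Y
0.3Y = 1155, so Y = 1155/0.3 = 3850

Y = 3850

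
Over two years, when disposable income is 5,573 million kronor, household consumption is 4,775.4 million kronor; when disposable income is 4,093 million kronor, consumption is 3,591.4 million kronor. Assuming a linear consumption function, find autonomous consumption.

MPC = ΔC/ΔY = (4775.4 − 3591.4)/(5573 − 4093) = 1184/1480 = 0.8
a = C − MPC·Y = 3591.4 − 0.8(4093) = 3591.4 − 3274.4 = 317

a = 317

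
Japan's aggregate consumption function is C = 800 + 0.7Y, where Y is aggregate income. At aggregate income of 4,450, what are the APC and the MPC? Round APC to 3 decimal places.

APC = 0.880; MPC = 0.7

MPC = 0.7 (the slope of the consumption function)
C = 800 + 0.7(4450) = 3915, so APC = 3915/4450 = 0.880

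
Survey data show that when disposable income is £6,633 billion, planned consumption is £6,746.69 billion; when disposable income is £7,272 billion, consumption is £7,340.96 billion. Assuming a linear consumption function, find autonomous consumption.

MPC = ΔC/ΔY = (7340.96 − 6746.69)/(7272 − 6633) = 594.27/639 = 0.93
a = C − MPC·Y = 6746.69 − 0.93(6633) = 6746.69 − 6168.69 = 578

a = 578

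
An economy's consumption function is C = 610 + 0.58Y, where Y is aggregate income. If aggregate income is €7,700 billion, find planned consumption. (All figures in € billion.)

C = 5076

C = 610 + 0.58(7700) = 610 + 4466 = 5076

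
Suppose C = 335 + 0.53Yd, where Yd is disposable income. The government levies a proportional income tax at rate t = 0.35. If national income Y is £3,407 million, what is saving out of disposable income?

S = 705.8385

Yd = (1 − 0.35)(3407) = 0.65(3407) = 2214.55
C = 335 + 0.53(2214.55) = 335 + 1173.7115 = 1508.7115
S = Yd − C = 2214.55 − 1508.7115 = 705.8385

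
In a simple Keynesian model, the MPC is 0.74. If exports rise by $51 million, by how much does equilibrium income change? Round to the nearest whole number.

The multiplier is 1/(1 − MPC) = 1/0.26.
ΔY = 51/0.26 = 196.15 ≈ 196

ΔY ≈ 196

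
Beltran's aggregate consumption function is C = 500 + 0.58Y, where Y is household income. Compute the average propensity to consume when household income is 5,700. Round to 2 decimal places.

APC = 0.67

C = 500 + 0.58(5700) = 3806
APC = C/Y = 3806/5700 = 0.67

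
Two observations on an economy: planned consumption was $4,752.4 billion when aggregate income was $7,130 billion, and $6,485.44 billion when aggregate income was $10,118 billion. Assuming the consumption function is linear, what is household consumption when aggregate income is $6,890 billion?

C = 4613.2

MPC = (6485.44 − 4752.4)/(10118 − 7130) = 1733.04/2988 = 0.58
a = 4752.4 − 0.58(7130) = 4752.4 − 4135.4 = 617
C = 617 + 0.58(6890) = 617 + 3996.2 = 4613.2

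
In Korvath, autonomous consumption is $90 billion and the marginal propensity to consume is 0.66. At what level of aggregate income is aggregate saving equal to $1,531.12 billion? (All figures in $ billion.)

Y = 4768

S = Y − C = -90 + 0.34Y
-90 + 0.34Y = 1531.12, so 0.34Y = 1621.12 and Y = 4768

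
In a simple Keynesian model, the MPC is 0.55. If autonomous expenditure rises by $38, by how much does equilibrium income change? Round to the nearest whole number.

ΔY ≈ 84

The multiplier is 1/(1 − MPC) = 1/0.45.
ΔY = 38/0.45 = 84.44 ≈ 84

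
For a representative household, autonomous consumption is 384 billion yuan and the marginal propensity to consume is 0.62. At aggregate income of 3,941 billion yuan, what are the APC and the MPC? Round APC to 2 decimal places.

MPC = 0.62 (the slope of the consumption function)
C = 384 + 0.62(3941) = 2827.42, so APC = 2827.42/3941 = 0.72

APC = 0.72; MPC = 0.62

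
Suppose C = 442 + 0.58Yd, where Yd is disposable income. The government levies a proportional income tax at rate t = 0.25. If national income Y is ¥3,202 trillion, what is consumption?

C = 1834.87

Yd = (1 − 0.25)(3202) = 0.75(3202) = 2401.5
C = 442 + 0.58(2401.5) = 442 + 1392.87 = 1834.87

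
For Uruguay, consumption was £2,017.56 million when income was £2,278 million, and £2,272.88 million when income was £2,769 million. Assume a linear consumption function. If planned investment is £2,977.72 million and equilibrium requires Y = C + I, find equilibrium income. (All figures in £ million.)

Y = 7939

MPC = (2272.88 − 2017.56)/(2769 − 2278) = 255.32/491 = 0.52
a = 2017.56 − 0.52(2278) = 833
Equilibrium: Y = 833 + 0.52Y + 2977.72
0.48Y = 3810.72, so Y = 3810.72/0.48 = 7939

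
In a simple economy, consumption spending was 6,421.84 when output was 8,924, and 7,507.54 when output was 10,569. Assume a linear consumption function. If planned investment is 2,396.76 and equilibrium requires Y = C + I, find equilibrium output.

Y = 8614

MPC = (7507.54 − 6421.84)/(10569 − 8924) = 1085.7/1645 = 0.66
a = 6421.84 − 0.66(8924) = 532
Equilibrium: Y = 532 + 0.66Y + 2396.76
0.34Y = 2928.76, so Y = 2928.76/0.34 = 8614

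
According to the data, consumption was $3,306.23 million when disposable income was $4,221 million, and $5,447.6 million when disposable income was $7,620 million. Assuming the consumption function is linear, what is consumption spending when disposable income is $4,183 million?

MPC = (5447.6 − 3306.23)/(7620 − 4221) = 2141.37/3399 = 0.63
a = 3306.23 − 0.63(4221) = 3306.23 − 2659.23 = 647
C = 647 + 0.63(4183) = 647 + 2635.29 = 3282.29

C = 3282.29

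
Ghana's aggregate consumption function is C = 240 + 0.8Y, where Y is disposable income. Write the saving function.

S = -240 + 0.2Y

S = Y − C = Y − (240 + 0.8Y) = -240 + (1 − 0.8)Y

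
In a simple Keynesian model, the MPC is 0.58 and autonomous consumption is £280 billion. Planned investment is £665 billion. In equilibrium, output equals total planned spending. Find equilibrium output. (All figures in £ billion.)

Y = 2250

Y = C + I = 280 + 0.58Y + 665
Y − 0.58Y = 945
0.42Y = 945, so Y = 945/0.42 = 2250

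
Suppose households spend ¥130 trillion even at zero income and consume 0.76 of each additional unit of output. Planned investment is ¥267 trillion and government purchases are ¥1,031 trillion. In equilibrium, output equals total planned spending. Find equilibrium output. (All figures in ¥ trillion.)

Y = C + I + G = 130 + 0.76Y + 267 + 1031
Y − 0.76Y = 1428
0.24Y = 1428, so Y = 1428/0.24 = 5950

Y = 5950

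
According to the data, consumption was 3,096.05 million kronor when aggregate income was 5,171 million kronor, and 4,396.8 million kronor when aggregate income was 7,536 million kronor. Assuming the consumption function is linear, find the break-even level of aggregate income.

Y = 560

MPC = (4396.8 − 3096.05)/(7536 − 5171) = 1300.75/2365 = 0.55
a = 3096.05 − 0.55(5171) = 3096.05 − 2844.05 = 252
Break-even: Y = a/(1−MPC) = 252/0.45 = 560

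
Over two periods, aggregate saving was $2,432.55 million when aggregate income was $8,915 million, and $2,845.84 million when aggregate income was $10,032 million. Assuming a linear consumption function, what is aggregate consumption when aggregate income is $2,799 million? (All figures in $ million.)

C = 2629.37

MPS = ΔS/ΔY = (2845.84 − 2432.55)/(10032 − 8915) = 413.29/1117 = 0.37
MPC = 1 − MPS = 0.63
Autonomous saving = 2432.55 − 0.37(8915) = -866, so a = 866
C = 866 + 0.63(2799) = 866 + 1763.37 = 2629.37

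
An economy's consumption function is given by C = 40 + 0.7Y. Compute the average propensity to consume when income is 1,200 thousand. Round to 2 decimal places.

APC = 0.73

C = 40 + 0.7(1200) = 880
APC = C/Y = 880/1200 = 0.73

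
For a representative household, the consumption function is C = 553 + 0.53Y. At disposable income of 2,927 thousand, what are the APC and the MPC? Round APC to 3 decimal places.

MPC = 0.53 (the slope of the consumption function)
C = 553 + 0.53(2927) = 2104.31, so APC = 2104.31/2927 = 0.719

APC = 0.719; MPC = 0.53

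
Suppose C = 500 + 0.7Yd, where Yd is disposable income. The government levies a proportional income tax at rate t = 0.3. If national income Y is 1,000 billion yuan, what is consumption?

C = 990

Yd = (1 − 0.3)(1000) = 0.7(1000) = 700
C = 500 + 0.7(700) = 500 + 490 = 990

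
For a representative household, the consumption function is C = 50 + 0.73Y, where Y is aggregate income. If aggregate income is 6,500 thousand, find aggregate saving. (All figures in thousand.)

C = 50 + 0.73(6500) = 50 + 4745 = 4795
S = Y − C = 6500 − 4795 = 1705

S = 1705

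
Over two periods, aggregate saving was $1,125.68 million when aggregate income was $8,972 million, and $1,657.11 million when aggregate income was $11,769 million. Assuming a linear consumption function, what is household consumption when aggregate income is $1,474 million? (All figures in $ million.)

MPS = ΔS/ΔY = (1657.11 − 1125.68)/(11769 − 8972) = 531.43/2797 = 0.19
MPC = 1 − MPS = 0.81
Autonomous saving = 1125.68 − 0.19(8972) = -579, so a = 579
C = 579 + 0.81(1474) = 579 + 1193.94 = 1772.94

C = 1772.94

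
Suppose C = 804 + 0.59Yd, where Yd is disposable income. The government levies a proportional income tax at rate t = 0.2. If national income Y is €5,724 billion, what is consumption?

C = 3505.728

Yd = (1 − 0.2)(5724) = 0.8(5724) = 4579.2
C = 804 + 0.59(4579.2) = 804 + 2701.728 = 3505.728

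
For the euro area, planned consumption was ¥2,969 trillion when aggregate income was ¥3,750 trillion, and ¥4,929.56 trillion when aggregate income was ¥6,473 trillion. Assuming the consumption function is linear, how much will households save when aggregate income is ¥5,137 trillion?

MPC = (4929.56 − 2969)/(6473 − 3750) = 1960.56/2723 = 0.72
a = 2969 − 0.72(3750) = 2969 − 2700 = 269
C = 269 + 0.72(5137) = 3967.64
S = 5137 − 3967.64 = 1169.36

S = 1169.36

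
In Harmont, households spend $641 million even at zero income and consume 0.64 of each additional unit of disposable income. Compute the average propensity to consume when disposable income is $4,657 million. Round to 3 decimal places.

APC = 0.778

C = 641 + 0.64(4657) = 3621.48
APC = C/Y = 3621.48/4657 = 0.778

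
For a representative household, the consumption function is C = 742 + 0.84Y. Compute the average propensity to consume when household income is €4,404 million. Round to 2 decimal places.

APC = 1.01

C = 742 + 0.84(4404) = 4441.36
APC = C/Y = 4441.36/4404 = 1.01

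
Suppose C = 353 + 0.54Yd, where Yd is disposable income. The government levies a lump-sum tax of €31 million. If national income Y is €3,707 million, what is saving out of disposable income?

Yd = Y − T = 3707 − 31 = 3676
C = 353 + 0.54(3676) = 353 + 1985.04 = 2338.04
S = Yd − C = 3676 − 2338.04 = 1337.96

S = 1337.96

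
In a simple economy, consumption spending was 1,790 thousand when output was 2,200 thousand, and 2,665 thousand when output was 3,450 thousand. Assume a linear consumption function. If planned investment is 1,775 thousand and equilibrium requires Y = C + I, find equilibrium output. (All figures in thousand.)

Y = 6750

MPC = (2665 − 1790)/(3450 − 2200) = 875/1250 = 0.7
a = 1790 − 0.7(2200) = 250
Equilibrium: Y = 250 + 0.7Y + 1775
0.3Y = 2025, so Y = 2025/0.3 = 6750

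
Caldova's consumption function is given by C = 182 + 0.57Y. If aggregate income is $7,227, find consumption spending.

C = 4301.39

C = 182 + 0.57(7227) = 182 + 4119.39 = 4301.39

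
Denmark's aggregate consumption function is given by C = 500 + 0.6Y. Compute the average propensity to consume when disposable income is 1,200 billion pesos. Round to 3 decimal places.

C = 500 + 0.6(1200) = 1220
APC = C/Y = 1220/1200 = 1.017

APC = 1.017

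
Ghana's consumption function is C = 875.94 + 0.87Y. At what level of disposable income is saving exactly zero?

Y = 6738

At break-even, C = Y: 875.94 + 0.87Y = Y
0.13Y = 875.94, so Y = 875.94/0.13 = 6738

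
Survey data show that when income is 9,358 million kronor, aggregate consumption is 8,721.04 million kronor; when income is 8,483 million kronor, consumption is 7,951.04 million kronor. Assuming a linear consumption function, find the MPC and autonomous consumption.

MPC = ΔC/ΔY = (8721.04 − 7951.04)/(9358 − 8483) = 770/875 = 0.88
a = C − MPC·Y = 7951.04 − 0.88(8483) = 7951.04 − 7465.04 = 486

MPC = 0.88; a = 486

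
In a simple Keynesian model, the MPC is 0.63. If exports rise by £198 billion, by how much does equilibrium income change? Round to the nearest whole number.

ΔY ≈ 535

The multiplier is 1/(1 − MPC) = 1/0.37.
ΔY = 198/0.37 = 535.14 ≈ 535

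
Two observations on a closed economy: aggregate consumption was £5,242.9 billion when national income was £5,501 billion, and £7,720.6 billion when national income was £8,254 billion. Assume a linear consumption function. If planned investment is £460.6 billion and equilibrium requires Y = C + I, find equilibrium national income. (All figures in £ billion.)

MPC = (7720.6 − 5242.9)/(8254 − 5501) = 2477.7/2753 = 0.9
a = 5242.9 − 0.9(5501) = 292
Equilibrium: Y = 292 + 0.9Y + 460.6
0.1Y = 752.6, so Y = 752.6/0.1 = 7526

Y = 7526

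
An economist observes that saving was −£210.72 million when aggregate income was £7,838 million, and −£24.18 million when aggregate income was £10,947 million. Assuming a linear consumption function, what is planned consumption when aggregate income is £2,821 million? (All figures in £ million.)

C = 3332.74

MPS = ΔS/ΔY = (-24.18 − (-210.72))/(10947 − 7838) = 186.54/3109 = 0.06
MPC = 1 − MPS = 0.94
Autonomous saving = -210.72 − 0.06(7838) = -681, so a = 681
C = 681 + 0.94(2821) = 681 + 2651.74 = 3332.74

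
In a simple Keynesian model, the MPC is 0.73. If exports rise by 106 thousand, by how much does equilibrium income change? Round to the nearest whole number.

ΔY ≈ 393

The multiplier is 1/(1 − MPC) = 1/0.27.
ΔY = 106/0.27 = 392.59 ≈ 393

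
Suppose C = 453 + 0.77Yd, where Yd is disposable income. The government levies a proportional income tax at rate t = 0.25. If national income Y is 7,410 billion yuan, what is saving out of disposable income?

S = 825.225

Yd = (1 − 0.25)(7410) = 0.75(7410) = 5557.5
C = 453 + 0.77(5557.5) = 453 + 4279.275 = 4732.275
S = Yd − C = 5557.5 − 4732.275 = 825.225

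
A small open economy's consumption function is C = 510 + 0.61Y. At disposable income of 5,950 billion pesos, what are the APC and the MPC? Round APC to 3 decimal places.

APC = 0.696; MPC = 0.61

MPC = 0.61 (the slope of the consumption function)
C = 510 + 0.61(5950) = 4139.5, so APC = 4139.5/5950 = 0.696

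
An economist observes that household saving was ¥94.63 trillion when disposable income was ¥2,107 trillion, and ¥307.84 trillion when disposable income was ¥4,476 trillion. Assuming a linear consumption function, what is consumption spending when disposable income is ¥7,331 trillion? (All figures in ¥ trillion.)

MPS = ΔS/ΔY = (307.84 − 94.63)/(4476 − 2107) = 213.21/2369 = 0.09
MPC = 1 − MPS = 0.91
Autonomous saving = 94.63 − 0.09(2107) = -95, so a = 95
C = 95 + 0.91(7331) = 95 + 6671.21 = 6766.21

C = 6766.21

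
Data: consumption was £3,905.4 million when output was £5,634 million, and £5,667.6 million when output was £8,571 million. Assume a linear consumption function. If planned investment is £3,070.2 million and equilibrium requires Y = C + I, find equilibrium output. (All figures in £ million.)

MPC = (5667.6 − 3905.4)/(8571 − 5634) = 1762.2/2937 = 0.6
a = 3905.4 − 0.6(5634) = 525
Equilibrium: Y = 525 + 0.6Y + 3070.2
0.4Y = 3595.2, so Y = 3595.2/0.4 = 8988

Y = 8988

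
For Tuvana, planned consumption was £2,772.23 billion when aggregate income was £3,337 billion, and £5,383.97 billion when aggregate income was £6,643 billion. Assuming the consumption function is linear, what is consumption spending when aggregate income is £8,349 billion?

C = 6731.71

MPC = (5383.97 − 2772.23)/(6643 − 3337) = 2611.74/3306 = 0.79
a = 2772.23 − 0.79(3337) = 2772.23 − 2636.23 = 136
C = 136 + 0.79(8349) = 136 + 6595.71 = 6731.71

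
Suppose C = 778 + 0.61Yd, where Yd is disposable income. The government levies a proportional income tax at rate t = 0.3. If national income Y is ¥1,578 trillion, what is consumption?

Yd = (1 − 0.3)(1578) = 0.7(1578) = 1104.6
C = 778 + 0.61(1104.6) = 778 + 673.806 = 1451.806

C = 1451.806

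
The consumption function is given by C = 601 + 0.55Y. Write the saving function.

S = Y − C = Y − (601 + 0.55Y) = -601 + (1 − 0.55)Y

S = -601 + 0.45Y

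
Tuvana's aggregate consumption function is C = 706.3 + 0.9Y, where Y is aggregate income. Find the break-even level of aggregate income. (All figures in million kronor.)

At break-even, C = Y: 706.3 + 0.9Y = Y
0.1Y = 706.3, so Y = 706.3/0.1 = 7063

Y = 7063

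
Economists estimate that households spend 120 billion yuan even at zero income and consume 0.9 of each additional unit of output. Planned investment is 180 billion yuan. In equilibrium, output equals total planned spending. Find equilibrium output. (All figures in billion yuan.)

Y = C + I = 120 + 0.9Y + 180
Y − 0.9Y = 300
0.1Y = 300, so Y = 300/0.1 = 3000

Y = 3000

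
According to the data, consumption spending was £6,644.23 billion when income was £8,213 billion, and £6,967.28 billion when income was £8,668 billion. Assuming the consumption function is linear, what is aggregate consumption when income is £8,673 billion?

C = 6970.83

MPC = (6967.28 − 6644.23)/(8668 − 8213) = 323.05/455 = 0.71
a = 6644.23 − 0.71(8213) = 6644.23 − 5831.23 = 813
C = 813 + 0.71(8673) = 813 + 6157.83 = 6970.83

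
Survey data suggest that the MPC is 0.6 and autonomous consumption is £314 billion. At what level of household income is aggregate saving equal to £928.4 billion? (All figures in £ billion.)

S = Y − C = -314 + 0.4Y
-314 + 0.4Y = 928.4, so 0.4Y = 1242.4 and Y = 3106

Y = 3106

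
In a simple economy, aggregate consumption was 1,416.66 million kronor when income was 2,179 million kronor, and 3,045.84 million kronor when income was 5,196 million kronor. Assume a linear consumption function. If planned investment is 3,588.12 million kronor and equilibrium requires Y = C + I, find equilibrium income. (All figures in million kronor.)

Y = 8322

MPC = (3045.84 − 1416.66)/(5196 − 2179) = 1629.18/3017 = 0.54
a = 1416.66 − 0.54(2179) = 240
Equilibrium: Y = 240 + 0.54Y + 3588.12
0.46Y = 3828.12, so Y = 3828.12/0.46 = 8322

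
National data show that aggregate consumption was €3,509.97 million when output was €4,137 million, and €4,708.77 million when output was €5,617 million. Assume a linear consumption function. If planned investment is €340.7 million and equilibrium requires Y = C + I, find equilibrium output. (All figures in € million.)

MPC = (4708.77 − 3509.97)/(5617 − 4137) = 1198.8/1480 = 0.81
a = 3509.97 − 0.81(4137) = 159
Equilibrium: Y = 159 + 0.81Y + 340.7
0.19Y = 499.7, so Y = 499.7/0.19 = 2630

Y = 2630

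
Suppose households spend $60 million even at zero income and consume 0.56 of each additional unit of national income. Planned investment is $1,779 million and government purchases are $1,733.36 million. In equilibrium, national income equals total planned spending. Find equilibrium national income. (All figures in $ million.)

Y = 8119

Y = C + I + G = 60 + 0.56Y + 1779 + 1733.36
Y − 0.56Y = 3572.36
0.44Y = 3572.36, so Y = 3572.36/0.44 = 8119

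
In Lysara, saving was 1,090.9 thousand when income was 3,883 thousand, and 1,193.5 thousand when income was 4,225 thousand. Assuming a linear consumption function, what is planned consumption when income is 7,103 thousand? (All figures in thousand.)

MPS = ΔS/ΔY = (1193.5 − 1090.9)/(4225 − 3883) = 102.6/342 = 0.3
MPC = 1 − MPS = 0.7
Autonomous saving = 1090.9 − 0.3(3883) = -74, so a = 74
C = 74 + 0.7(7103) = 74 + 4972.1 = 5046.1

C = 5046.1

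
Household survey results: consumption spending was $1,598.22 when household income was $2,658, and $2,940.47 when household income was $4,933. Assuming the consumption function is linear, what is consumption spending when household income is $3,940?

C = 2354.6

MPC = (2940.47 − 1598.22)/(4933 − 2658) = 1342.25/2275 = 0.59
a = 1598.22 − 0.59(2658) = 1598.22 − 1568.22 = 30
C = 30 + 0.59(3940) = 30 + 2324.6 = 2354.6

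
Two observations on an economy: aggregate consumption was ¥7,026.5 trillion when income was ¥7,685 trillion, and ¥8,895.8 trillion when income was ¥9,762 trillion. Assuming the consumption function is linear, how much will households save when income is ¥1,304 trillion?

S = 20.4

MPC = (8895.8 − 7026.5)/(9762 − 7685) = 1869.3/2077 = 0.9
a = 7026.5 − 0.9(7685) = 7026.5 − 6916.5 = 110
C = 110 + 0.9(1304) = 1283.6
S = 1304 − 1283.6 = 20.4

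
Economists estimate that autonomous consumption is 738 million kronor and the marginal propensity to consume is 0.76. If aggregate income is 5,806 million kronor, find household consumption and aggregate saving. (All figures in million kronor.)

C = 738 + 0.76(5806) = 738 + 4412.56 = 5150.56
S = Y − C = 5806 − 5150.56 = 655.44

C = 5150.56; S = 655.44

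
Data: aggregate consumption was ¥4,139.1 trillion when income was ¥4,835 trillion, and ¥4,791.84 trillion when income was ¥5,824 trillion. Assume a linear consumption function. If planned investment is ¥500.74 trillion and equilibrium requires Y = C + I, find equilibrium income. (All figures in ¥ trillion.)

Y = 4261

MPC = (4791.84 − 4139.1)/(5824 − 4835) = 652.74/989 = 0.66
a = 4139.1 − 0.66(4835) = 948
Equilibrium: Y = 948 + 0.66Y + 500.74
0.34Y = 1448.74, so Y = 1448.74/0.34 = 4261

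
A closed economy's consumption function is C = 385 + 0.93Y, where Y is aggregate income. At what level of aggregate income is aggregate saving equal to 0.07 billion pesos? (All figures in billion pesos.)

S = Y − C = -385 + 0.07Y
-385 + 0.07Y = 0.07, so 0.07Y = 385.07 and Y = 5501

Y = 5501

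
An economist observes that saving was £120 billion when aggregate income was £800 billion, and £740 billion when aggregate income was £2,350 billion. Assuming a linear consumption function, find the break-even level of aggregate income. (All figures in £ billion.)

Y = 500

MPS = ΔS/ΔY = (740 − 120)/(2350 − 800) = 620/1550 = 0.4
MPC = 1 − MPS = 0.6
From S(800) = 120: −a + 0.4(800) = 120, so a = 320 − 120 = 200
Break-even (S = 0): Y = a/MPS = 200/0.4 = 500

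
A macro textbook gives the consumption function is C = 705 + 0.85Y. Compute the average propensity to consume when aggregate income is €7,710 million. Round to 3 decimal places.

C = 705 + 0.85(7710) = 7258.5
APC = C/Y = 7258.5/7710 = 0.941

APC = 0.941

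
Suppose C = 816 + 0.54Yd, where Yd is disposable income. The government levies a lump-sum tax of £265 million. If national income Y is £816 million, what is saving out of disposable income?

Yd = Y − T = 816 − 265 = 551
C = 816 + 0.54(551) = 816 + 297.54 = 1113.54
S = Yd − C = 551 − 1113.54 = -562.54

S = -562.54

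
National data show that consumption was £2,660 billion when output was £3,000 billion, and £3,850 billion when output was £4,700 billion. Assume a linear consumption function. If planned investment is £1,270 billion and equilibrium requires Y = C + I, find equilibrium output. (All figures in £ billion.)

Y = 6100

MPC = (3850 − 2660)/(4700 − 3000) = 1190/1700 = 0.7
a = 2660 − 0.7(3000) = 560
Equilibrium: Y = 560 + 0.7Y + 1270
0.3Y = 1830, so Y = 1830/0.3 = 6100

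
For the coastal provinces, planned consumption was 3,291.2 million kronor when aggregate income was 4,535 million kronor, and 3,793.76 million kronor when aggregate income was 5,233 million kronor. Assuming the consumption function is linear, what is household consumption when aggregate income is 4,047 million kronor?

C = 2939.84

MPC = (3793.76 − 3291.2)/(5233 − 4535) = 502.56/698 = 0.72
a = 3291.2 − 0.72(4535) = 3291.2 − 3265.2 = 26
C = 26 + 0.72(4047) = 26 + 2913.84 = 2939.84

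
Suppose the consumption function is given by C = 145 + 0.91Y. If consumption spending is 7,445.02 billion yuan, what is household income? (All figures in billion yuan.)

Y = 8022

145 + 0.91Y = 7445.02
0.91Y = 7300.02, so Y = 7300.02/0.91 = 8022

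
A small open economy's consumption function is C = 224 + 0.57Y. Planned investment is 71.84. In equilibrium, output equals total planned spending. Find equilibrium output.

Y = 688

Y = C + I = 224 + 0.57Y + 71.84
Y − 0.57Y = 295.84
0.43Y = 295.84, so Y = 295.84/0.43 = 688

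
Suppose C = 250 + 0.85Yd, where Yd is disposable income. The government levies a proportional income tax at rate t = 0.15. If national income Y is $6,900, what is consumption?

Yd = (1 − 0.15)(6900) = 0.85(6900) = 5865
C = 250 + 0.85(5865) = 250 + 4985.25 = 5235.25

C = 5235.25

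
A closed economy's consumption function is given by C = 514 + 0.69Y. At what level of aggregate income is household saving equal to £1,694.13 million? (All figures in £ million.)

S = Y − C = -514 + 0.31Y
-514 + 0.31Y = 1694.13, so 0.31Y = 2208.13 and Y = 7123

Y = 7123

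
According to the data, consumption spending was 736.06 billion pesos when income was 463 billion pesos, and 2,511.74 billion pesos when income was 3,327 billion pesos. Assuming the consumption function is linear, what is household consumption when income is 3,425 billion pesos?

C = 2572.5

MPC = (2511.74 − 736.06)/(3327 − 463) = 1775.68/2864 = 0.62
a = 736.06 − 0.62(463) = 736.06 − 287.06 = 449
C = 449 + 0.62(3425) = 449 + 2123.5 = 2572.5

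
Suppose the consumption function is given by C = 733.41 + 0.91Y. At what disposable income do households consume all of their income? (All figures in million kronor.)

Y = 8149

At break-even, C = Y: 733.41 + 0.91Y = Y
0.09Y = 733.41, so Y = 733.41/0.09 = 8149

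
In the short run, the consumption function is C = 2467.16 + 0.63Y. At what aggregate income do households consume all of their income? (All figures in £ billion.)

At break-even, C = Y: 2467.16 + 0.63Y = Y
0.37Y = 2467.16, so Y = 2467.16/0.37 = 6668

Y = 6668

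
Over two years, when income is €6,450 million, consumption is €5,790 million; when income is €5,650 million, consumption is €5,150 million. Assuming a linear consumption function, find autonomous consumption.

a = 630

MPC = ΔC/ΔY = (5790 − 5150)/(6450 − 5650) = 640/800 = 0.8
a = C − MPC·Y = 5150 − 0.8(5650) = 5150 − 4520 = 630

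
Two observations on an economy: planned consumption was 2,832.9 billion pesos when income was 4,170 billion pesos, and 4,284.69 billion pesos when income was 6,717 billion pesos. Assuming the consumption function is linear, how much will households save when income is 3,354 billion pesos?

MPC = (4284.69 − 2832.9)/(6717 − 4170) = 1451.79/2547 = 0.57
a = 2832.9 − 0.57(4170) = 2832.9 − 2376.9 = 456
C = 456 + 0.57(3354) = 2367.78
S = 3354 − 2367.78 = 986.22

S = 986.22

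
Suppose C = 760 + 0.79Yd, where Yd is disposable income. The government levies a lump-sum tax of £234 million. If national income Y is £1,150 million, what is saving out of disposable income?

S = -567.64

Yd = Y − T = 1150 − 234 = 916
C = 760 + 0.79(916) = 760 + 723.64 = 1483.64
S = Yd − C = 916 − 1483.64 = -567.64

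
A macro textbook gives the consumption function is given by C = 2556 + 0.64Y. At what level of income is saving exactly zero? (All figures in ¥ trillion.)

At break-even, C = Y: 2556 + 0.64Y = Y
0.36Y = 2556, so Y = 2556/0.36 = 7100

Y = 7100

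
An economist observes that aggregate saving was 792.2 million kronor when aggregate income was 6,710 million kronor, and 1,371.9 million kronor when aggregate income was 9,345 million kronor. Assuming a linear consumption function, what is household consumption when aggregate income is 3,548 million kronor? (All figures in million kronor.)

MPS = ΔS/ΔY = (1371.9 − 792.2)/(9345 − 6710) = 579.7/2635 = 0.22
MPC = 1 − MPS = 0.78
Autonomous saving = 792.2 − 0.22(6710) = -684, so a = 684
C = 684 + 0.78(3548) = 684 + 2767.44 = 3451.44

C = 3451.44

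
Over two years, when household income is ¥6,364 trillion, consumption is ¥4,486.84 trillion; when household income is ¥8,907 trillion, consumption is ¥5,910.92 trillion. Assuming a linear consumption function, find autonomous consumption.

MPC = ΔC/ΔY = (5910.92 − 4486.84)/(8907 − 6364) = 1424.08/2543 = 0.56
a = C − MPC·Y = 4486.84 − 0.56(6364) = 4486.84 − 3563.84 = 923

a = 923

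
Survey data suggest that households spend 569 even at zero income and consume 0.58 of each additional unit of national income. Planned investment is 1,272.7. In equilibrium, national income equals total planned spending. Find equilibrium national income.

Y = 4385

Y = C + I = 569 + 0.58Y + 1272.7
Y − 0.58Y = 1841.7
0.42Y = 1841.7, so Y = 1841.7/0.42 = 4385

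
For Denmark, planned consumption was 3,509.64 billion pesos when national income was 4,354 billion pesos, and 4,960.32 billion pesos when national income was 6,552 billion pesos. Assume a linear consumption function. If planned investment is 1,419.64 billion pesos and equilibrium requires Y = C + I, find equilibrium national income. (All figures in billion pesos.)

Y = 6046

MPC = (4960.32 − 3509.64)/(6552 − 4354) = 1450.68/2198 = 0.66
a = 3509.64 − 0.66(4354) = 636
Equilibrium: Y = 636 + 0.66Y + 1419.64
0.34Y = 2055.64, so Y = 2055.64/0.34 = 6046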